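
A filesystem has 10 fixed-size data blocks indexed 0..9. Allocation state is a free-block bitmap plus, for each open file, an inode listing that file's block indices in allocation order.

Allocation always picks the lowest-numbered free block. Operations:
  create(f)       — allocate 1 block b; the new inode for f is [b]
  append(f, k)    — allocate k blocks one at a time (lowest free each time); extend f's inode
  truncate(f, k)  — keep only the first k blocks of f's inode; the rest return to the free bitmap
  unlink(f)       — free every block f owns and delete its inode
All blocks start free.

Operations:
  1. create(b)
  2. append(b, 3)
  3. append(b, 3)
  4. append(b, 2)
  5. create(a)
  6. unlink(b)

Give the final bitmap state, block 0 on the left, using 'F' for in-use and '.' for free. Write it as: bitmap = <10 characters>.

create(b): bitmap=F......... | b=[0]
append(b, 3): bitmap=FFFF...... | b=[0, 1, 2, 3]
append(b, 3): bitmap=FFFFFFF... | b=[0, 1, 2, 3, 4, 5, 6]
append(b, 2): bitmap=FFFFFFFFF. | b=[0, 1, 2, 3, 4, 5, 6, 7, 8]
create(a): bitmap=FFFFFFFFFF | a=[9] b=[0, 1, 2, 3, 4, 5, 6, 7, 8]
unlink(b): bitmap=.........F | a=[9]

bitmap = .........F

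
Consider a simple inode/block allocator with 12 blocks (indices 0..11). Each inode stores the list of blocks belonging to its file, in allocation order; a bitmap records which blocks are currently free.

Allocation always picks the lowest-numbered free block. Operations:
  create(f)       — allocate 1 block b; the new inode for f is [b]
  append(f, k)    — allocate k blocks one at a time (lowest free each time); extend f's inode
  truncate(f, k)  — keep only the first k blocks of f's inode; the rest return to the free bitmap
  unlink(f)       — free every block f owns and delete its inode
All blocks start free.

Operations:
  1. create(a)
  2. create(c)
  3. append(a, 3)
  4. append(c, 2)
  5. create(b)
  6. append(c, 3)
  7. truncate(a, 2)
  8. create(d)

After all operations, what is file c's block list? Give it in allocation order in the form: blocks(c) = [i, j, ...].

blocks(c) = [1, 5, 6, 8, 9, 10]

[1] create(a) — a=0 (map F...........)
[2] create(c) — a=0 c=1 (map FF..........)
[3] append(a, 3) — a=0,2,3,4 c=1 (map FFFFF.......)
[4] append(c, 2) — a=0,2,3,4 c=1,5,6 (map FFFFFFF.....)
[5] create(b) — a=0,2,3,4 b=7 c=1,5,6 (map FFFFFFFF....)
[6] append(c, 3) — a=0,2,3,4 b=7 c=1,5,6,8,9,10 (map FFFFFFFFFFF.)
[7] truncate(a, 2) — a=0,2 b=7 c=1,5,6,8,9,10 (map FFF..FFFFFF.)
[8] create(d) — a=0,2 b=7 c=1,5,6,8,9,10 d=3 (map FFFF.FFFFFF.)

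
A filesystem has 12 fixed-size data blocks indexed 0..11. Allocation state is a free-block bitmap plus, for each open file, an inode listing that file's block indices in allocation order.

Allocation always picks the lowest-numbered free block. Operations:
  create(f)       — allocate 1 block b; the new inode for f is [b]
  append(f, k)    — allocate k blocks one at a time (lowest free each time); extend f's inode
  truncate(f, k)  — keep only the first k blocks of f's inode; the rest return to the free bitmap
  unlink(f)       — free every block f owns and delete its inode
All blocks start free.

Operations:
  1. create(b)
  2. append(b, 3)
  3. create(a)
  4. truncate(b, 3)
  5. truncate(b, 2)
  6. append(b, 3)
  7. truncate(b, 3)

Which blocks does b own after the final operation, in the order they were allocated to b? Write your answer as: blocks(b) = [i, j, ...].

create(b): bitmap=F........... | b=[0]
append(b, 3): bitmap=FFFF........ | b=[0, 1, 2, 3]
create(a): bitmap=FFFFF....... | a=[4] b=[0, 1, 2, 3]
truncate(b, 3): bitmap=FFF.F....... | a=[4] b=[0, 1, 2]
truncate(b, 2): bitmap=FF..F....... | a=[4] b=[0, 1]
append(b, 3): bitmap=FFFFFF...... | a=[4] b=[0, 1, 2, 3, 5]
truncate(b, 3): bitmap=FFF.F....... | a=[4] b=[0, 1, 2]

blocks(b) = [0, 1, 2]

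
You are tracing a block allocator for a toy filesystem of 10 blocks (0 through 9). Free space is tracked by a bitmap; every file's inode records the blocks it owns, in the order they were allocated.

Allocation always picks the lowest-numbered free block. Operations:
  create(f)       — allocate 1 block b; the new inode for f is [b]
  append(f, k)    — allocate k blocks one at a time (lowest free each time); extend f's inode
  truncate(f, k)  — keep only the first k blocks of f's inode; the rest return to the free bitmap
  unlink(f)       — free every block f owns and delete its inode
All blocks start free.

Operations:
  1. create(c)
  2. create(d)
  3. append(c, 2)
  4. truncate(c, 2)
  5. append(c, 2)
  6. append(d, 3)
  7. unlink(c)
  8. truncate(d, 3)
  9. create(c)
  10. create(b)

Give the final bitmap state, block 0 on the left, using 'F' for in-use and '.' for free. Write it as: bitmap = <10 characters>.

[1] create(c) — c=0 (map F.........)
[2] create(d) — c=0 d=1 (map FF........)
[3] append(c, 2) — c=0,2,3 d=1 (map FFFF......)
[4] truncate(c, 2) — c=0,2 d=1 (map FFF.......)
[5] append(c, 2) — c=0,2,3,4 d=1 (map FFFFF.....)
[6] append(d, 3) — c=0,2,3,4 d=1,5,6,7 (map FFFFFFFF..)
[7] unlink(c) — d=1,5,6,7 (map .F...FFF..)
[8] truncate(d, 3) — d=1,5,6 (map .F...FF...)
[9] create(c) — c=0 d=1,5,6 (map FF...FF...)
[10] create(b) — b=2 c=0 d=1,5,6 (map FFF..FF...)

bitmap = FFF..FF...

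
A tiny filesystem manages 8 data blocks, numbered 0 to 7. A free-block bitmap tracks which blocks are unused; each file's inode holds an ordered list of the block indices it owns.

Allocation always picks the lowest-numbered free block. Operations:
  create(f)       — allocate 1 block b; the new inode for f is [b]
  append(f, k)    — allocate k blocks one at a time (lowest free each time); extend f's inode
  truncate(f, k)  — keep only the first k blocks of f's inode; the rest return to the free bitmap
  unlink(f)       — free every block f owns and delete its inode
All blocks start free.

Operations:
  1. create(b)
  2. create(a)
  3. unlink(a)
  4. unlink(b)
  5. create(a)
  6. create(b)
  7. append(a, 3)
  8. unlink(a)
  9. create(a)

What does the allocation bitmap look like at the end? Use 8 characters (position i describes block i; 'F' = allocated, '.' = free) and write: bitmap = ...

bitmap = FF......

after create(b) → b:[0]  free=[F.......]
after create(a) → a:[1], b:[0]  free=[FF......]
after unlink(a) → b:[0]  free=[F.......]
after unlink(b) →   free=[........]
after create(a) → a:[0]  free=[F.......]
after create(b) → a:[0], b:[1]  free=[FF......]
after append(a, 3) → a:[0, 2, 3, 4], b:[1]  free=[FFFFF...]
after unlink(a) → b:[1]  free=[.F......]
after create(a) → a:[0], b:[1]  free=[FF......]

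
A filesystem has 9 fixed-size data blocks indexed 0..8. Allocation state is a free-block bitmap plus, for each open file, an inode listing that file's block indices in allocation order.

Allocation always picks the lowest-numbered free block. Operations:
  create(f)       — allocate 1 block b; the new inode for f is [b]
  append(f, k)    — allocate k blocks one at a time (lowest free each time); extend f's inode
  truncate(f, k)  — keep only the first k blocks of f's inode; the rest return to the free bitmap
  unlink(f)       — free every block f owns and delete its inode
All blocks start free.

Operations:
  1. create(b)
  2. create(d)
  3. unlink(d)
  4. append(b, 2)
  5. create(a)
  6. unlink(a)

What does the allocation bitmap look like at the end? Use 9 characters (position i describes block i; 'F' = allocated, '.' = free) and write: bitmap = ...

bitmap = FFF......

  1. create(b)  ⇒  F........  {b→[0]}
  2. create(d)  ⇒  FF.......  {b→[0]; d→[1]}
  3. unlink(d)  ⇒  F........  {b→[0]}
  4. append(b, 2)  ⇒  FFF......  {b→[0, 1, 2]}
  5. create(a)  ⇒  FFFF.....  {a→[3]; b→[0, 1, 2]}
  6. unlink(a)  ⇒  FFF......  {b→[0, 1, 2]}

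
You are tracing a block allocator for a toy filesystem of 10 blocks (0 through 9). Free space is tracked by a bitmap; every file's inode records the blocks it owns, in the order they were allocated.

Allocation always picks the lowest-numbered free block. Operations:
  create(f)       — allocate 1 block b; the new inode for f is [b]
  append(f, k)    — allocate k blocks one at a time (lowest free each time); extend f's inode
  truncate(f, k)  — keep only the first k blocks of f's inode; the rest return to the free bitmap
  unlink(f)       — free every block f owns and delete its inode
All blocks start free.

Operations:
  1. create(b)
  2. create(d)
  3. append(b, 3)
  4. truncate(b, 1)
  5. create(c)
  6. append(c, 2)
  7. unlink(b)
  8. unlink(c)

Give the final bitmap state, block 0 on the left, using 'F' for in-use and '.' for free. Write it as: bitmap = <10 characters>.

bitmap = .F........

  1. create(b)  ⇒  F.........  {b→[0]}
  2. create(d)  ⇒  FF........  {b→[0]; d→[1]}
  3. append(b, 3)  ⇒  FFFFF.....  {b→[0, 2, 3, 4]; d→[1]}
  4. truncate(b, 1)  ⇒  FF........  {b→[0]; d→[1]}
  5. create(c)  ⇒  FFF.......  {b→[0]; c→[2]; d→[1]}
  6. append(c, 2)  ⇒  FFFFF.....  {b→[0]; c→[2, 3, 4]; d→[1]}
  7. unlink(b)  ⇒  .FFFF.....  {c→[2, 3, 4]; d→[1]}
  8. unlink(c)  ⇒  .F........  {d→[1]}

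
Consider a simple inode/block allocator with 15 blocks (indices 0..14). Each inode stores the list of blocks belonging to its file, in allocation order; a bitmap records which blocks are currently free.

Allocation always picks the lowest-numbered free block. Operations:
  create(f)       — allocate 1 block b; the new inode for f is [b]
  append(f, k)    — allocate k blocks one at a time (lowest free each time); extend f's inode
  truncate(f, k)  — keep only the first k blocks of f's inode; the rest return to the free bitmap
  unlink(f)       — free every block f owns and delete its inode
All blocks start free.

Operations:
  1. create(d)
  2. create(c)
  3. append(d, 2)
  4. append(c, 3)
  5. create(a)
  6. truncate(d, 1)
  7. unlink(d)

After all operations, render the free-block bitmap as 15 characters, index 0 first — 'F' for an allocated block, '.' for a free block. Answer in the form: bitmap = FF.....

[1] create(d) — d=0 (map F..............)
[2] create(c) — c=1 d=0 (map FF.............)
[3] append(d, 2) — c=1 d=0,2,3 (map FFFF...........)
[4] append(c, 3) — c=1,4,5,6 d=0,2,3 (map FFFFFFF........)
[5] create(a) — a=7 c=1,4,5,6 d=0,2,3 (map FFFFFFFF.......)
[6] truncate(d, 1) — a=7 c=1,4,5,6 d=0 (map FF..FFFF.......)
[7] unlink(d) — a=7 c=1,4,5,6 (map .F..FFFF.......)

bitmap = .F..FFFF.......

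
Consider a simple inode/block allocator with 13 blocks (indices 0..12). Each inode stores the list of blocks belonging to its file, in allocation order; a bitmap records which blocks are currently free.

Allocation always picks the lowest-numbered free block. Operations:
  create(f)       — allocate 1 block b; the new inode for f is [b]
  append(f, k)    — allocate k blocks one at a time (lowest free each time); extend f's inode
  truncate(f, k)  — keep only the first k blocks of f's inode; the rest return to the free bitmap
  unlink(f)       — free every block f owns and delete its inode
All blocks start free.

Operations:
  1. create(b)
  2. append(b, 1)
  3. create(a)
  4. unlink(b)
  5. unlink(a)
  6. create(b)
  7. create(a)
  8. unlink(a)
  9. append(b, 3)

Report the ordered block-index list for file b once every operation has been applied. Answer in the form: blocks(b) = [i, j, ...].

blocks(b) = [0, 1, 2, 3]

create(b): bitmap=F............ | b=[0]
append(b, 1): bitmap=FF........... | b=[0, 1]
create(a): bitmap=FFF.......... | a=[2] b=[0, 1]
unlink(b): bitmap=..F.......... | a=[2]
unlink(a): bitmap=............. | 
create(b): bitmap=F............ | b=[0]
create(a): bitmap=FF........... | a=[1] b=[0]
unlink(a): bitmap=F............ | b=[0]
append(b, 3): bitmap=FFFF......... | b=[0, 1, 2, 3]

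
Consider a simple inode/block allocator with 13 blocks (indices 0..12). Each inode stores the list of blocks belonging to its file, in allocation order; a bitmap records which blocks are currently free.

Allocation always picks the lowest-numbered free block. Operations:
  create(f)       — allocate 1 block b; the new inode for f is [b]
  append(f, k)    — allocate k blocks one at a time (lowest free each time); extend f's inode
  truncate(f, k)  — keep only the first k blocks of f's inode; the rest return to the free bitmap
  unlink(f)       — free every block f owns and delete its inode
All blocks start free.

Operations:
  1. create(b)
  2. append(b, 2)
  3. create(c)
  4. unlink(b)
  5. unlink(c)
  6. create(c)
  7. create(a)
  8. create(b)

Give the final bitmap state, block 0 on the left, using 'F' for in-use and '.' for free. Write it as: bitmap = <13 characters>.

bitmap = FFF..........

[1] create(b) — b=0 (map F............)
[2] append(b, 2) — b=0,1,2 (map FFF..........)
[3] create(c) — b=0,1,2 c=3 (map FFFF.........)
[4] unlink(b) — c=3 (map ...F.........)
[5] unlink(c) —  (map .............)
[6] create(c) — c=0 (map F............)
[7] create(a) — a=1 c=0 (map FF...........)
[8] create(b) — a=1 b=2 c=0 (map FFF..........)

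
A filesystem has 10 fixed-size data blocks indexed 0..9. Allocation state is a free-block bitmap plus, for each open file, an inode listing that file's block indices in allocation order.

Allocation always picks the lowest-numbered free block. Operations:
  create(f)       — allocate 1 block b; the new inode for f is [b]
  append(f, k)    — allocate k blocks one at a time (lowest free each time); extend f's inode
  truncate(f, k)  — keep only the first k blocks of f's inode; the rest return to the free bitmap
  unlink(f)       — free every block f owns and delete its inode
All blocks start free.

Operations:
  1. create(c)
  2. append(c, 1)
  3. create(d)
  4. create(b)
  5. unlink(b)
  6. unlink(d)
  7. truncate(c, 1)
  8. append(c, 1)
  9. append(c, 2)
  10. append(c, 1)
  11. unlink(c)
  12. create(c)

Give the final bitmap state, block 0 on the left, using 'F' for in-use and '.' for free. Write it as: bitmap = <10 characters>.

bitmap = F.........

create(c): bitmap=F......... | c=[0]
append(c, 1): bitmap=FF........ | c=[0, 1]
create(d): bitmap=FFF....... | c=[0, 1] d=[2]
create(b): bitmap=FFFF...... | b=[3] c=[0, 1] d=[2]
unlink(b): bitmap=FFF....... | c=[0, 1] d=[2]
unlink(d): bitmap=FF........ | c=[0, 1]
truncate(c, 1): bitmap=F......... | c=[0]
append(c, 1): bitmap=FF........ | c=[0, 1]
append(c, 2): bitmap=FFFF...... | c=[0, 1, 2, 3]
append(c, 1): bitmap=FFFFF..... | c=[0, 1, 2, 3, 4]
unlink(c): bitmap=.......... | 
create(c): bitmap=F......... | c=[0]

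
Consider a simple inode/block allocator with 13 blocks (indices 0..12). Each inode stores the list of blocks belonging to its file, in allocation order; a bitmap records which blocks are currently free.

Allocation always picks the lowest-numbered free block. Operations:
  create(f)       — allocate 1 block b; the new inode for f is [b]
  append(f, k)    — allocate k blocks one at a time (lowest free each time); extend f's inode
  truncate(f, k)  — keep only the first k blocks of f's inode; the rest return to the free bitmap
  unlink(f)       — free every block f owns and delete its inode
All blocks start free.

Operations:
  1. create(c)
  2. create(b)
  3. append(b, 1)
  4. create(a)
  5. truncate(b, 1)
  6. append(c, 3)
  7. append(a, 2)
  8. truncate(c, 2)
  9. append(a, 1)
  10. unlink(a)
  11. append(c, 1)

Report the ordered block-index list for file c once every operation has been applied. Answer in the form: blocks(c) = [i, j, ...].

blocks(c) = [0, 2, 3]

  1. create(c)  ⇒  F............  {c→[0]}
  2. create(b)  ⇒  FF...........  {b→[1]; c→[0]}
  3. append(b, 1)  ⇒  FFF..........  {b→[1, 2]; c→[0]}
  4. create(a)  ⇒  FFFF.........  {a→[3]; b→[1, 2]; c→[0]}
  5. truncate(b, 1)  ⇒  FF.F.........  {a→[3]; b→[1]; c→[0]}
  6. append(c, 3)  ⇒  FFFFFF.......  {a→[3]; b→[1]; c→[0, 2, 4, 5]}
  7. append(a, 2)  ⇒  FFFFFFFF.....  {a→[3, 6, 7]; b→[1]; c→[0, 2, 4, 5]}
  8. truncate(c, 2)  ⇒  FFFF..FF.....  {a→[3, 6, 7]; b→[1]; c→[0, 2]}
  9. append(a, 1)  ⇒  FFFFF.FF.....  {a→[3, 6, 7, 4]; b→[1]; c→[0, 2]}
  10. unlink(a)  ⇒  FFF..........  {b→[1]; c→[0, 2]}
  11. append(c, 1)  ⇒  FFFF.........  {b→[1]; c→[0, 2, 3]}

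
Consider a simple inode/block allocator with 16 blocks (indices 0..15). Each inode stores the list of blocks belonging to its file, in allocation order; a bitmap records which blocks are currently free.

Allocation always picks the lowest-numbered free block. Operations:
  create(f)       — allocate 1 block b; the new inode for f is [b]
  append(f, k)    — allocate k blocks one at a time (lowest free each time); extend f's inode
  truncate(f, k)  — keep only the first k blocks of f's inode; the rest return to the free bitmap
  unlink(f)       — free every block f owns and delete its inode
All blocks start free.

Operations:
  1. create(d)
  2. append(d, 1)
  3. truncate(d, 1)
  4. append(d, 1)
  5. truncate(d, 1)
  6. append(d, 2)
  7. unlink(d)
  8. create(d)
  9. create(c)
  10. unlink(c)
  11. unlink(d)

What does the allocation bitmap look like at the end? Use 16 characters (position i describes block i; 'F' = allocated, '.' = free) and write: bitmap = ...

bitmap = ................

[1] create(d) — d=0 (map F...............)
[2] append(d, 1) — d=0,1 (map FF..............)
[3] truncate(d, 1) — d=0 (map F...............)
[4] append(d, 1) — d=0,1 (map FF..............)
[5] truncate(d, 1) — d=0 (map F...............)
[6] append(d, 2) — d=0,1,2 (map FFF.............)
[7] unlink(d) —  (map ................)
[8] create(d) — d=0 (map F...............)
[9] create(c) — c=1 d=0 (map FF..............)
[10] unlink(c) — d=0 (map F...............)
[11] unlink(d) —  (map ................)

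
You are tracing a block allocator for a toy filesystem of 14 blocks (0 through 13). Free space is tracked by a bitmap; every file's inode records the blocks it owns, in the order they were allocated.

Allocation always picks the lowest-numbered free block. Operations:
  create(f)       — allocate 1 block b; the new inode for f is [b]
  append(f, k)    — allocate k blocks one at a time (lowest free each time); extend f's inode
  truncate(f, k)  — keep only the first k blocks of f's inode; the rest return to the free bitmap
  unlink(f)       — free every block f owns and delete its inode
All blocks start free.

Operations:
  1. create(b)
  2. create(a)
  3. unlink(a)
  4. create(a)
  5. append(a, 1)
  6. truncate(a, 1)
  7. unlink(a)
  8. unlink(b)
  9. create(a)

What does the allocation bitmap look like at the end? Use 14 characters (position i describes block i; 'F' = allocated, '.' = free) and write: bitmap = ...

bitmap = F.............

after create(b) → b:[0]  free=[F.............]
after create(a) → a:[1], b:[0]  free=[FF............]
after unlink(a) → b:[0]  free=[F.............]
after create(a) → a:[1], b:[0]  free=[FF............]
after append(a, 1) → a:[1, 2], b:[0]  free=[FFF...........]
after truncate(a, 1) → a:[1], b:[0]  free=[FF............]
after unlink(a) → b:[0]  free=[F.............]
after unlink(b) →   free=[..............]
after create(a) → a:[0]  free=[F.............]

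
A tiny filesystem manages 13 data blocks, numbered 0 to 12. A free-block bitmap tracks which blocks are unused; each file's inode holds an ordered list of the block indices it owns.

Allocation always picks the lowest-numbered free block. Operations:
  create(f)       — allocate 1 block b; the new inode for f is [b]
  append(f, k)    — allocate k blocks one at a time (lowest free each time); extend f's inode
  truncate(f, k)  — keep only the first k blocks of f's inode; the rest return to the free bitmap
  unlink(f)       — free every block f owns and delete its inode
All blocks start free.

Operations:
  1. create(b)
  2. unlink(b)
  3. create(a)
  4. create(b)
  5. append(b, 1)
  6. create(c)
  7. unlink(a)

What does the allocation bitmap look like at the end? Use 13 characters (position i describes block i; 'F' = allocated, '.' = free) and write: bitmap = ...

bitmap = .FFF.........

[1] create(b) — b=0 (map F............)
[2] unlink(b) —  (map .............)
[3] create(a) — a=0 (map F............)
[4] create(b) — a=0 b=1 (map FF...........)
[5] append(b, 1) — a=0 b=1,2 (map FFF..........)
[6] create(c) — a=0 b=1,2 c=3 (map FFFF.........)
[7] unlink(a) — b=1,2 c=3 (map .FFF.........)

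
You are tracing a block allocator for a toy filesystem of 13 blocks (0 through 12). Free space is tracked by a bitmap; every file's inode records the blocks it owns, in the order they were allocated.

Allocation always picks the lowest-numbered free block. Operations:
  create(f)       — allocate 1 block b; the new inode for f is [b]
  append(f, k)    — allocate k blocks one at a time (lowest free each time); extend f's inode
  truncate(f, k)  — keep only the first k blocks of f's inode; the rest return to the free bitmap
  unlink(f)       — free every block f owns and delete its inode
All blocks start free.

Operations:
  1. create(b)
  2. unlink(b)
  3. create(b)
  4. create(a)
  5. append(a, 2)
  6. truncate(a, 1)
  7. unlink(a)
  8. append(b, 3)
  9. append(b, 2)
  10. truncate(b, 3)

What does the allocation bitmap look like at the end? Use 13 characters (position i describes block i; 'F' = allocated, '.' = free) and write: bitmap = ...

after create(b) → b:[0]  free=[F............]
after unlink(b) →   free=[.............]
after create(b) → b:[0]  free=[F............]
after create(a) → a:[1], b:[0]  free=[FF...........]
after append(a, 2) → a:[1, 2, 3], b:[0]  free=[FFFF.........]
after truncate(a, 1) → a:[1], b:[0]  free=[FF...........]
after unlink(a) → b:[0]  free=[F............]
after append(b, 3) → b:[0, 1, 2, 3]  free=[FFFF.........]
after append(b, 2) → b:[0, 1, 2, 3, 4, 5]  free=[FFFFFF.......]
after truncate(b, 3) → b:[0, 1, 2]  free=[FFF..........]

bitmap = FFF..........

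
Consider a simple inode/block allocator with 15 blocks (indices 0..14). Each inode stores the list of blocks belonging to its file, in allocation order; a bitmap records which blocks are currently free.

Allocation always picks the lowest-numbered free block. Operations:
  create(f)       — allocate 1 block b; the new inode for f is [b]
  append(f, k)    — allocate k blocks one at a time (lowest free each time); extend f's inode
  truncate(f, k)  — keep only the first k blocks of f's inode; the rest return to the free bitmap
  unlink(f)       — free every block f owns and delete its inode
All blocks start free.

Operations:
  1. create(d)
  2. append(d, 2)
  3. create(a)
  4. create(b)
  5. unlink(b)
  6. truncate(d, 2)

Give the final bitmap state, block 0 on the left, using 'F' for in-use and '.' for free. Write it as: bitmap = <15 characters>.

bitmap = FF.F...........

[1] create(d) — d=0 (map F..............)
[2] append(d, 2) — d=0,1,2 (map FFF............)
[3] create(a) — a=3 d=0,1,2 (map FFFF...........)
[4] create(b) — a=3 b=4 d=0,1,2 (map FFFFF..........)
[5] unlink(b) — a=3 d=0,1,2 (map FFFF...........)
[6] truncate(d, 2) — a=3 d=0,1 (map FF.F...........)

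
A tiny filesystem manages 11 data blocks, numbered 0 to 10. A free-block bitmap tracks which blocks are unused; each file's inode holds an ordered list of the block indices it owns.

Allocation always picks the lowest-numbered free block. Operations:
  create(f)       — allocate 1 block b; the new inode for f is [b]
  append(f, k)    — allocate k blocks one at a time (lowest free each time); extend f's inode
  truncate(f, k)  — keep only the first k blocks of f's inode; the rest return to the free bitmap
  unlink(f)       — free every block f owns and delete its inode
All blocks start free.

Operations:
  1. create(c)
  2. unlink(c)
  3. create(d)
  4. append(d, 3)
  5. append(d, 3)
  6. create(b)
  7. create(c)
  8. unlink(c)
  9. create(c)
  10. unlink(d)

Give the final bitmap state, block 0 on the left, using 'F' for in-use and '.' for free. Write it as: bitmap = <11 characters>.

after create(c) → c:[0]  free=[F..........]
after unlink(c) →   free=[...........]
after create(d) → d:[0]  free=[F..........]
after append(d, 3) → d:[0, 1, 2, 3]  free=[FFFF.......]
after append(d, 3) → d:[0, 1, 2, 3, 4, 5, 6]  free=[FFFFFFF....]
after create(b) → b:[7], d:[0, 1, 2, 3, 4, 5, 6]  free=[FFFFFFFF...]
after create(c) → b:[7], c:[8], d:[0, 1, 2, 3, 4, 5, 6]  free=[FFFFFFFFF..]
after unlink(c) → b:[7], d:[0, 1, 2, 3, 4, 5, 6]  free=[FFFFFFFF...]
after create(c) → b:[7], c:[8], d:[0, 1, 2, 3, 4, 5, 6]  free=[FFFFFFFFF..]
after unlink(d) → b:[7], c:[8]  free=[.......FF..]

bitmap = .......FF..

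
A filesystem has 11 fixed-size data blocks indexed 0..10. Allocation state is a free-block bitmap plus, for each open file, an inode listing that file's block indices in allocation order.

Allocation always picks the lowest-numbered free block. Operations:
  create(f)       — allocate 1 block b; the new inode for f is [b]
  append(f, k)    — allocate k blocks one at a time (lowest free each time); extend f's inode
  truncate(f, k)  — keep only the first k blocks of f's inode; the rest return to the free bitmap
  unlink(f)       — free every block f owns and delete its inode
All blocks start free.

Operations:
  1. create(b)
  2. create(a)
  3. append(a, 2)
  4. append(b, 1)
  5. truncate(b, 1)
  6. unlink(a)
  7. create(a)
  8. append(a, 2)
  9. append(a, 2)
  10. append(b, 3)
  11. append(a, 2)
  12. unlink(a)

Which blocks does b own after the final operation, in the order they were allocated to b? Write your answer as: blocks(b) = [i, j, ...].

  1. create(b)  ⇒  F..........  {b→[0]}
  2. create(a)  ⇒  FF.........  {a→[1]; b→[0]}
  3. append(a, 2)  ⇒  FFFF.......  {a→[1, 2, 3]; b→[0]}
  4. append(b, 1)  ⇒  FFFFF......  {a→[1, 2, 3]; b→[0, 4]}
  5. truncate(b, 1)  ⇒  FFFF.......  {a→[1, 2, 3]; b→[0]}
  6. unlink(a)  ⇒  F..........  {b→[0]}
  7. create(a)  ⇒  FF.........  {a→[1]; b→[0]}
  8. append(a, 2)  ⇒  FFFF.......  {a→[1, 2, 3]; b→[0]}
  9. append(a, 2)  ⇒  FFFFFF.....  {a→[1, 2, 3, 4, 5]; b→[0]}
  10. append(b, 3)  ⇒  FFFFFFFFF..  {a→[1, 2, 3, 4, 5]; b→[0, 6, 7, 8]}
  11. append(a, 2)  ⇒  FFFFFFFFFFF  {a→[1, 2, 3, 4, 5, 9, 10]; b→[0, 6, 7, 8]}
  12. unlink(a)  ⇒  F.....FFF..  {b→[0, 6, 7, 8]}

blocks(b) = [0, 6, 7, 8]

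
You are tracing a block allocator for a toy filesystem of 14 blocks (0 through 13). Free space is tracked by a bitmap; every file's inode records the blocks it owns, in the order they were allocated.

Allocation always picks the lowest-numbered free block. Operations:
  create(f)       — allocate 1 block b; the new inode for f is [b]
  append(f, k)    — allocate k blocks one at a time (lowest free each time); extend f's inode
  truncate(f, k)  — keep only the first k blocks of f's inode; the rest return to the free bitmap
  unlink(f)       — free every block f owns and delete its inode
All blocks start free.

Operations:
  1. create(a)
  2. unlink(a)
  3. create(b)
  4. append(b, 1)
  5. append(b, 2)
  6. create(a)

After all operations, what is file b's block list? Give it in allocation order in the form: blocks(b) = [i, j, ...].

blocks(b) = [0, 1, 2, 3]

  1. create(a)  ⇒  F.............  {a→[0]}
  2. unlink(a)  ⇒  ..............  {}
  3. create(b)  ⇒  F.............  {b→[0]}
  4. append(b, 1)  ⇒  FF............  {b→[0, 1]}
  5. append(b, 2)  ⇒  FFFF..........  {b→[0, 1, 2, 3]}
  6. create(a)  ⇒  FFFFF.........  {a→[4]; b→[0, 1, 2, 3]}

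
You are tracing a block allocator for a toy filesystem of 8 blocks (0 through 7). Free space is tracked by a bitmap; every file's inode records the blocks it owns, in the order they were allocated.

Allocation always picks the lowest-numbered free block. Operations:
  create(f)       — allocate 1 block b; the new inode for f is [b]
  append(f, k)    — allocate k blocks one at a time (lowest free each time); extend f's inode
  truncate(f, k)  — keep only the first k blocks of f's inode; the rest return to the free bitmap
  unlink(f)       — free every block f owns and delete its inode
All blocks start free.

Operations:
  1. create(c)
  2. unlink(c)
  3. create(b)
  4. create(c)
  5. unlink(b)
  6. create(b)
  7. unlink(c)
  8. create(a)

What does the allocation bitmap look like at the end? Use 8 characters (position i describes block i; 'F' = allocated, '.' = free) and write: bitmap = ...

bitmap = FF......

after create(c) → c:[0]  free=[F.......]
after unlink(c) →   free=[........]
after create(b) → b:[0]  free=[F.......]
after create(c) → b:[0], c:[1]  free=[FF......]
after unlink(b) → c:[1]  free=[.F......]
after create(b) → b:[0], c:[1]  free=[FF......]
after unlink(c) → b:[0]  free=[F.......]
after create(a) → a:[1], b:[0]  free=[FF......]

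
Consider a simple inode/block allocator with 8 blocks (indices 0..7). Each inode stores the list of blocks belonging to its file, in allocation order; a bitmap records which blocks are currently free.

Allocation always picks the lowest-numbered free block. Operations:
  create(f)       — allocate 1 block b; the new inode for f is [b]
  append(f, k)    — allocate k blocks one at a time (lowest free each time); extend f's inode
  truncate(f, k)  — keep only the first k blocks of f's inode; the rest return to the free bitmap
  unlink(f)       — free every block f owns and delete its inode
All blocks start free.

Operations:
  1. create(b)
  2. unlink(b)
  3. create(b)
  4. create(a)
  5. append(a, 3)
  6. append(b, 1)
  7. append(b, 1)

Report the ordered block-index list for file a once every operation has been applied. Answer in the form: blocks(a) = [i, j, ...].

blocks(a) = [1, 2, 3, 4]

  1. create(b)  ⇒  F.......  {b→[0]}
  2. unlink(b)  ⇒  ........  {}
  3. create(b)  ⇒  F.......  {b→[0]}
  4. create(a)  ⇒  FF......  {a→[1]; b→[0]}
  5. append(a, 3)  ⇒  FFFFF...  {a→[1, 2, 3, 4]; b→[0]}
  6. append(b, 1)  ⇒  FFFFFF..  {a→[1, 2, 3, 4]; b→[0, 5]}
  7. append(b, 1)  ⇒  FFFFFFF.  {a→[1, 2, 3, 4]; b→[0, 5, 6]}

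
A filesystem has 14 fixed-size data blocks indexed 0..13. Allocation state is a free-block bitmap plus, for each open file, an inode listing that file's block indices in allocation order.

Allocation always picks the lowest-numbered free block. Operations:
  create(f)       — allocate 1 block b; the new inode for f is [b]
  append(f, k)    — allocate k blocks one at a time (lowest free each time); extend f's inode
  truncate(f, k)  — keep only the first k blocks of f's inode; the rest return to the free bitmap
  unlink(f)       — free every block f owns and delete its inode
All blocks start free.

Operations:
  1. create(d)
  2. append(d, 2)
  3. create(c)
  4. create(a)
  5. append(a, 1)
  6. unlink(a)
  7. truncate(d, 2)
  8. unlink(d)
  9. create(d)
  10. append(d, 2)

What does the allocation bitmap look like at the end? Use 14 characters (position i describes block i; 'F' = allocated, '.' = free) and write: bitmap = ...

create(d): bitmap=F............. | d=[0]
append(d, 2): bitmap=FFF........... | d=[0, 1, 2]
create(c): bitmap=FFFF.......... | c=[3] d=[0, 1, 2]
create(a): bitmap=FFFFF......... | a=[4] c=[3] d=[0, 1, 2]
append(a, 1): bitmap=FFFFFF........ | a=[4, 5] c=[3] d=[0, 1, 2]
unlink(a): bitmap=FFFF.......... | c=[3] d=[0, 1, 2]
truncate(d, 2): bitmap=FF.F.......... | c=[3] d=[0, 1]
unlink(d): bitmap=...F.......... | c=[3]
create(d): bitmap=F..F.......... | c=[3] d=[0]
append(d, 2): bitmap=FFFF.......... | c=[3] d=[0, 1, 2]

bitmap = FFFF..........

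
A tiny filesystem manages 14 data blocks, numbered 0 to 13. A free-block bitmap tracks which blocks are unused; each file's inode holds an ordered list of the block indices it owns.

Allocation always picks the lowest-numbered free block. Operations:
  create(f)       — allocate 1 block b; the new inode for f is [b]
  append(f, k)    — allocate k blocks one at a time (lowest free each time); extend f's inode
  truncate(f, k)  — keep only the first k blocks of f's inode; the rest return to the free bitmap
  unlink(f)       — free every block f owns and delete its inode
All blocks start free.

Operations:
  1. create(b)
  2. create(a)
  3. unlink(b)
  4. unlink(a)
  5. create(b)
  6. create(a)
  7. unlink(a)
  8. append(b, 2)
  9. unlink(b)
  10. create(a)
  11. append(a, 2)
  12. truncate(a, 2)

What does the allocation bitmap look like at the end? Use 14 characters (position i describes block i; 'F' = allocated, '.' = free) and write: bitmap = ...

after create(b) → b:[0]  free=[F.............]
after create(a) → a:[1], b:[0]  free=[FF............]
after unlink(b) → a:[1]  free=[.F............]
after unlink(a) →   free=[..............]
after create(b) → b:[0]  free=[F.............]
after create(a) → a:[1], b:[0]  free=[FF............]
after unlink(a) → b:[0]  free=[F.............]
after append(b, 2) → b:[0, 1, 2]  free=[FFF...........]
after unlink(b) →   free=[..............]
after create(a) → a:[0]  free=[F.............]
after append(a, 2) → a:[0, 1, 2]  free=[FFF...........]
after truncate(a, 2) → a:[0, 1]  free=[FF............]

bitmap = FF............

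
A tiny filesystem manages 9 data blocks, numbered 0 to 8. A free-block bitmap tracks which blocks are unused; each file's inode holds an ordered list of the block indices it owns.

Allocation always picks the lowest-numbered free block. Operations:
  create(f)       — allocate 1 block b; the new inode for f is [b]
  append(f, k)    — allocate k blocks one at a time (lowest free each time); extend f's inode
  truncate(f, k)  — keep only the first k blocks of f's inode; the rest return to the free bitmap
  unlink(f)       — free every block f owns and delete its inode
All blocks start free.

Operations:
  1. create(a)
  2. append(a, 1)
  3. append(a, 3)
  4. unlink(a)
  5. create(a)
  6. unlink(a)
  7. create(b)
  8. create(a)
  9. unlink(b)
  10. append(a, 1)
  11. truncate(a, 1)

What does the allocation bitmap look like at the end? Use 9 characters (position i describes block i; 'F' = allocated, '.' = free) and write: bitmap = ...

bitmap = .F.......

after create(a) → a:[0]  free=[F........]
after append(a, 1) → a:[0, 1]  free=[FF.......]
after append(a, 3) → a:[0, 1, 2, 3, 4]  free=[FFFFF....]
after unlink(a) →   free=[.........]
after create(a) → a:[0]  free=[F........]
after unlink(a) →   free=[.........]
after create(b) → b:[0]  free=[F........]
after create(a) → a:[1], b:[0]  free=[FF.......]
after unlink(b) → a:[1]  free=[.F.......]
after append(a, 1) → a:[1, 0]  free=[FF.......]
after truncate(a, 1) → a:[1]  free=[.F.......]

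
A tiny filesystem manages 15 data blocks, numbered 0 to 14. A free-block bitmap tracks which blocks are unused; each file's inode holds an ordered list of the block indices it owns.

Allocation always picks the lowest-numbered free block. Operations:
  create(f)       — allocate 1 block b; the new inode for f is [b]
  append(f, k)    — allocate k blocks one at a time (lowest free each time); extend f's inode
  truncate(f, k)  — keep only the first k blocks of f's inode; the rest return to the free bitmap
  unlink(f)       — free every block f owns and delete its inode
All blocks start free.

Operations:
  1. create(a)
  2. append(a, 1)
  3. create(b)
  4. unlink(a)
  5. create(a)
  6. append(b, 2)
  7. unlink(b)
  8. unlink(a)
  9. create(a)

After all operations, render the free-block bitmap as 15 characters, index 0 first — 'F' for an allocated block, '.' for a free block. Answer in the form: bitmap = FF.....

bitmap = F..............

create(a): bitmap=F.............. | a=[0]
append(a, 1): bitmap=FF............. | a=[0, 1]
create(b): bitmap=FFF............ | a=[0, 1] b=[2]
unlink(a): bitmap=..F............ | b=[2]
create(a): bitmap=F.F............ | a=[0] b=[2]
append(b, 2): bitmap=FFFF........... | a=[0] b=[2, 1, 3]
unlink(b): bitmap=F.............. | a=[0]
unlink(a): bitmap=............... | 
create(a): bitmap=F.............. | a=[0]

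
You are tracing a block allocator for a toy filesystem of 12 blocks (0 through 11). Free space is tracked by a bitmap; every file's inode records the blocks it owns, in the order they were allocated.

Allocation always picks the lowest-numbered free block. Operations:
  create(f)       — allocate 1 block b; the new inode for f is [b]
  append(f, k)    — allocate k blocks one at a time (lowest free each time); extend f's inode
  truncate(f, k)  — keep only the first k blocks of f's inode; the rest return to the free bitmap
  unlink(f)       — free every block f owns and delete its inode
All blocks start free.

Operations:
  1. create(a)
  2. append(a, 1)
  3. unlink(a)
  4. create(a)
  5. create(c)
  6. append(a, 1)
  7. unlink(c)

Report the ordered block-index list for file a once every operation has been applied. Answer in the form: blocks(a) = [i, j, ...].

create(a): bitmap=F........... | a=[0]
append(a, 1): bitmap=FF.......... | a=[0, 1]
unlink(a): bitmap=............ | 
create(a): bitmap=F........... | a=[0]
create(c): bitmap=FF.......... | a=[0] c=[1]
append(a, 1): bitmap=FFF......... | a=[0, 2] c=[1]
unlink(c): bitmap=F.F......... | a=[0, 2]

blocks(a) = [0, 2]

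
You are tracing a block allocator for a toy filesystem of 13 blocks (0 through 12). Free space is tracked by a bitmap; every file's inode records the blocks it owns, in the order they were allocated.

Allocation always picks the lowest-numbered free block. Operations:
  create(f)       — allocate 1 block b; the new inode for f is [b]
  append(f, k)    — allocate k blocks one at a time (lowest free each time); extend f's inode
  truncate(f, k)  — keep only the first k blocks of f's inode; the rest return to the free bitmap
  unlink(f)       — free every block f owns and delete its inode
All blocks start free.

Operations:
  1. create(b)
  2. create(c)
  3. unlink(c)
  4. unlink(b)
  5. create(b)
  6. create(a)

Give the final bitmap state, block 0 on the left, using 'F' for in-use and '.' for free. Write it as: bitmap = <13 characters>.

after create(b) → b:[0]  free=[F............]
after create(c) → b:[0], c:[1]  free=[FF...........]
after unlink(c) → b:[0]  free=[F............]
after unlink(b) →   free=[.............]
after create(b) → b:[0]  free=[F............]
after create(a) → a:[1], b:[0]  free=[FF...........]

bitmap = FF...........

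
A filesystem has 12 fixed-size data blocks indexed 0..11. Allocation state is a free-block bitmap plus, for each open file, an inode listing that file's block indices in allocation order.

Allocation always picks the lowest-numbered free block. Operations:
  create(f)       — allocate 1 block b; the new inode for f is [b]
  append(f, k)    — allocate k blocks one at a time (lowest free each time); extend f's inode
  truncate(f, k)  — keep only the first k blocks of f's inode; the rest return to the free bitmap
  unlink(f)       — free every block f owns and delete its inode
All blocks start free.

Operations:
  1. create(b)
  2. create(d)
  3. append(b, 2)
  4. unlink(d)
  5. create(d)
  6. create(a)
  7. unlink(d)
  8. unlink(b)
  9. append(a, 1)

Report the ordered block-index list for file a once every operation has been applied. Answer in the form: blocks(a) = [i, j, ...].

blocks(a) = [4, 0]

after create(b) → b:[0]  free=[F...........]
after create(d) → b:[0], d:[1]  free=[FF..........]
after append(b, 2) → b:[0, 2, 3], d:[1]  free=[FFFF........]
after unlink(d) → b:[0, 2, 3]  free=[F.FF........]
after create(d) → b:[0, 2, 3], d:[1]  free=[FFFF........]
after create(a) → a:[4], b:[0, 2, 3], d:[1]  free=[FFFFF.......]
after unlink(d) → a:[4], b:[0, 2, 3]  free=[F.FFF.......]
after unlink(b) → a:[4]  free=[....F.......]
after append(a, 1) → a:[4, 0]  free=[F...F.......]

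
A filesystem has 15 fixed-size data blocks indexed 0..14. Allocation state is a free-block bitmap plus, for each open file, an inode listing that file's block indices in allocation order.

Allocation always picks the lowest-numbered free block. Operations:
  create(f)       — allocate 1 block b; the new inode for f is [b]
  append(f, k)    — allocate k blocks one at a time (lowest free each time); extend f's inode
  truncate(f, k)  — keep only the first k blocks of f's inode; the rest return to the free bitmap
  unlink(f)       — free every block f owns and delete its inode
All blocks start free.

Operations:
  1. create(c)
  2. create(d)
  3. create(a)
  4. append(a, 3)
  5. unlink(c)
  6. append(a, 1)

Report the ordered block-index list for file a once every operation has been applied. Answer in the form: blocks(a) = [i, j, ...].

blocks(a) = [2, 3, 4, 5, 0]

  1. create(c)  ⇒  F..............  {c→[0]}
  2. create(d)  ⇒  FF.............  {c→[0]; d→[1]}
  3. create(a)  ⇒  FFF............  {a→[2]; c→[0]; d→[1]}
  4. append(a, 3)  ⇒  FFFFFF.........  {a→[2, 3, 4, 5]; c→[0]; d→[1]}
  5. unlink(c)  ⇒  .FFFFF.........  {a→[2, 3, 4, 5]; d→[1]}
  6. append(a, 1)  ⇒  FFFFFF.........  {a→[2, 3, 4, 5, 0]; d→[1]}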